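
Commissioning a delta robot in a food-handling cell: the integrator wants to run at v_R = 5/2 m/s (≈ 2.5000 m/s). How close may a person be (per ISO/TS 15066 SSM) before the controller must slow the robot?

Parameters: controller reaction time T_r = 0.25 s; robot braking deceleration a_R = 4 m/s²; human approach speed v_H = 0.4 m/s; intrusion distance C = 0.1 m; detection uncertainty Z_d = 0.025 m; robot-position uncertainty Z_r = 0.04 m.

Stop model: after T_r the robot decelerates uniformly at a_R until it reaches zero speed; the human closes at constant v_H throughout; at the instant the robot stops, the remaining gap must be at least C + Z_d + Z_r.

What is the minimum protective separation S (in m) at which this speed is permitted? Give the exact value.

stop time T_s = (5/2)/4 = 0.6250 s
robot in T_r: 2.5000·0.2500 = 0.6250 m
robot under decel: 2.5000²/(2·4.0000) = 0.7812 m
human over T_r+T_s: 0.4000·(0.2500+0.6250) = 0.3500 m
residual clearance needed = 0.1000+0.0250+0.0400 = 0.1650 m
S_min ≈ 0.6250+0.7812+0.3500+0.1650  ⇒  S_min = 1537/800 m

S_min = 1537/800 m = 1.9212 m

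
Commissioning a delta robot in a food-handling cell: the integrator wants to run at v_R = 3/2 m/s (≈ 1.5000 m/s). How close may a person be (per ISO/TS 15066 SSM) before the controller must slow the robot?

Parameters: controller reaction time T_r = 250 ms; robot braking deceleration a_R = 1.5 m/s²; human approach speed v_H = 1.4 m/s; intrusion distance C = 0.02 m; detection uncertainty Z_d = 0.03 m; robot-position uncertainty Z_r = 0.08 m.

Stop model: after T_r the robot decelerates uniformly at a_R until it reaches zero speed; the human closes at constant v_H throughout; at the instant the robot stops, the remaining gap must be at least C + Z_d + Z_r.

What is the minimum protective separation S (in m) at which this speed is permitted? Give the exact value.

braking lasts T_s = (3/2)/(3/2) = 1.0000 s
reaction-phase robot travel = 1.5000·0.2500 = 0.3750 m
robot covers 1.5000·1.0000 − ½·1.5000·1.0000² = 0.7500 m while stopping
human over T_r+T_s: 1.4000·(0.2500+1.0000) = 1.7500 m
margins: 0.0200+0.0300+0.0800 = 0.1300 m
S_min ≈ 0.3750+0.7500+1.7500+0.1300  ⇒  S_min = 601/200 m

S_min = 601/200 m = 3.0050 m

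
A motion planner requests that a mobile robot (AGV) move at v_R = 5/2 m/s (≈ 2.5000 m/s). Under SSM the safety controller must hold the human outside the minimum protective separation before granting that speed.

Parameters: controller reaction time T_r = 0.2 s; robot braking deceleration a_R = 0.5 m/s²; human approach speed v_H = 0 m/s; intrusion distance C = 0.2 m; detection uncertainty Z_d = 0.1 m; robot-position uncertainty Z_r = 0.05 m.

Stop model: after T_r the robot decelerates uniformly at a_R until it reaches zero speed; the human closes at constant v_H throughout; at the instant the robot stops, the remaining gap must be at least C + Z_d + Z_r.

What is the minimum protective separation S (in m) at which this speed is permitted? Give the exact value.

stop time T_s = (5/2)/(1/2) = 5.0000 s
robot covers v_R·T_r = 2.5000·0.2000 = 0.5000 m before braking
braking distance = 2.5000²/(2·0.5000) = 6.2500 m
human over T_r+T_s: 0.0000·(0.2000+5.0000) = 0.0000 m
residual clearance needed = 0.2000+0.1000+0.0500 = 0.3500 m
S_min ≈ 0.5000+6.2500+0.0000+0.3500  ⇒  S_min = 71/10 m

S_min = 71/10 m = 7.1000 m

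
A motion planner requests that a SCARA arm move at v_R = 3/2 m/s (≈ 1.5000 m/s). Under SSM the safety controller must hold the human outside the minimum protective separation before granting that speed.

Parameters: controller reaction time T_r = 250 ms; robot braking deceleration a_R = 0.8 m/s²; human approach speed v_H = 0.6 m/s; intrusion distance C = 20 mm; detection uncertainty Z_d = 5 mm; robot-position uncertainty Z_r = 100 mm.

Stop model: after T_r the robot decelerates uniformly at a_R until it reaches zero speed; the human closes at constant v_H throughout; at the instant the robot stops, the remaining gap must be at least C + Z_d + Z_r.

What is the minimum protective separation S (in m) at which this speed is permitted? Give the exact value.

stop time T_s = (3/2)/(4/5) = 1.8750 s
robot in T_r: 1.5000·0.2500 = 0.3750 m
robot under decel: 1.5000²/(2·0.8000) = 1.4062 m
person approaches 0.6000·(0.2500+1.8750) = 1.2750 m
residual clearance needed = 0.0200+0.0050+0.1000 = 0.1250 m
S_min ≈ 0.3750+1.4062+1.2750+0.1250  ⇒  S_min = 509/160 m

S_min = 509/160 m = 3.1812 m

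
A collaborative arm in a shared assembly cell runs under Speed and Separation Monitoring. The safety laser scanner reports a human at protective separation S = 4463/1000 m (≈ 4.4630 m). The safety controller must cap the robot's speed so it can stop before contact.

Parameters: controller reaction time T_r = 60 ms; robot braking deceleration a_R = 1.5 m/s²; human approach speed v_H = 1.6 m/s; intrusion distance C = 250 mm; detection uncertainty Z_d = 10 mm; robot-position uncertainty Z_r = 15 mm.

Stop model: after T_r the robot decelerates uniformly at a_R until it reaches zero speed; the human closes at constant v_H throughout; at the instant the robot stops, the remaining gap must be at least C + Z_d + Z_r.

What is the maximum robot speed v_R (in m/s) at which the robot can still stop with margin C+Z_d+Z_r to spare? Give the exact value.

at the boundary: (1/3)·v² + (169/150)·v + (-1023/250) = 0
  disc = (169/150)² − 4·(1/3)·(-1023/250) = 151321/22500 ; √disc = 389/150
  v_R = (−(169/150) + 389/150) / (2·(1/3)) = 11/5 m/s
check:
stop time T_s = (11/5)/(3/2) = 1.4667 s
reaction-phase robot travel = 2.2000·0.0600 = 0.1320 m
robot covers 2.2000·1.4667 − ½·1.5000·1.4667² = 1.6133 m while stopping
human closes 1.6000·1.5267 = 2.4427 m
margins: 0.2500+0.0100+0.0150 = 0.2750 m
sum ≈ 0.1320+1.6133+2.4427+0.2750 ≈ 4.4630 m = S ✓

v_R_max = 11/5 m/s = 2.2000 m/s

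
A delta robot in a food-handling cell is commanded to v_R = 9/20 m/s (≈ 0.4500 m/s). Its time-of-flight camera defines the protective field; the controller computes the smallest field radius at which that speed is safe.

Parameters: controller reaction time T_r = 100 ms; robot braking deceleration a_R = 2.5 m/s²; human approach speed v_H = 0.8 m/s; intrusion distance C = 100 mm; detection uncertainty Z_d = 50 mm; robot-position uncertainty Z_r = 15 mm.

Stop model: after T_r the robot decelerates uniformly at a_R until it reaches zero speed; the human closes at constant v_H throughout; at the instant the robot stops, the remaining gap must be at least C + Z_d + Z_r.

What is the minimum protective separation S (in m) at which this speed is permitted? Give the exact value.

T_s = v_R/a_R = (9/20)/(5/2) = 0.1800 s
robot covers v_R·T_r = 0.4500·0.1000 = 0.0450 m before braking
robot covers 0.4500·0.1800 − ½·2.5000·0.1800² = 0.0405 m while stopping
human closes 0.8000·0.2800 = 0.2240 m
residual clearance needed = 0.1000+0.0500+0.0150 = 0.1650 m
S_min ≈ 0.0450+0.0405+0.2240+0.1650  ⇒  S_min = 949/2000 m

S_min = 949/2000 m = 0.4745 m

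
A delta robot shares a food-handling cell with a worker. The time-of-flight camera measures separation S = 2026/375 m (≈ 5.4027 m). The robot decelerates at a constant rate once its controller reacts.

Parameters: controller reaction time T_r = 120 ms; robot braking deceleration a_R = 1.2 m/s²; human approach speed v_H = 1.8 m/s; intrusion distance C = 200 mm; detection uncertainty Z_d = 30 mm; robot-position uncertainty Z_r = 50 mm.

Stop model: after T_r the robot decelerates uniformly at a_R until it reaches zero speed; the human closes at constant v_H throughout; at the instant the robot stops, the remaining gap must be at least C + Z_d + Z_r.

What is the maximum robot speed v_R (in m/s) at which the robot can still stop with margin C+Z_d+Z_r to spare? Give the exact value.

v_R_max = 2 m/s = 2.0000 m/s

at the boundary: (5/12)·v² + (81/50)·v + (-368/75) = 0
  disc = (81/50)² − 4·(5/12)·(-368/75) = 243049/22500 ; √disc = 493/150
  v_R = (−(81/50) + 493/150) / (2·(5/12)) = 2 m/s
check:
T_s = v_R/a_R = 2/(6/5) = 1.6667 s
robot in T_r: 2.0000·0.1200 = 0.2400 m
braking distance = 2.0000²/(2·1.2000) = 1.6667 m
human closes 1.8000·1.7867 = 3.2160 m
C+Z_d+Z_r = 0.2000+0.0300+0.0500 = 0.2800 m
sum ≈ 0.2400+1.6667+3.2160+0.2800 ≈ 5.4027 m = S ✓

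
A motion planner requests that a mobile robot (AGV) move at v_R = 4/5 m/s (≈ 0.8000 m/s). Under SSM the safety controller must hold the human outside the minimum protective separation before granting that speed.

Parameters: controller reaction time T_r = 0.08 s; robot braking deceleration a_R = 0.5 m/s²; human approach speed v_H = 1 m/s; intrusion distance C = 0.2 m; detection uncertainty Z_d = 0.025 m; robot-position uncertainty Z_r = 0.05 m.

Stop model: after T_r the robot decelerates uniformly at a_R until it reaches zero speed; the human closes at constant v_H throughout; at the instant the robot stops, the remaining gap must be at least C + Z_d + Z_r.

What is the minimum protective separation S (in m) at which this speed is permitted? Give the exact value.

stop time T_s = (4/5)/(1/2) = 1.6000 s
robot covers v_R·T_r = 0.8000·0.0800 = 0.0640 m before braking
robot covers 0.8000·1.6000 − ½·0.5000·1.6000² = 0.6400 m while stopping
human over T_r+T_s: 1.0000·(0.0800+1.6000) = 1.6800 m
residual clearance needed = 0.2000+0.0250+0.0500 = 0.2750 m
S_min ≈ 0.0640+0.6400+1.6800+0.2750  ⇒  S_min = 2659/1000 m

S_min = 2659/1000 m = 2.6590 m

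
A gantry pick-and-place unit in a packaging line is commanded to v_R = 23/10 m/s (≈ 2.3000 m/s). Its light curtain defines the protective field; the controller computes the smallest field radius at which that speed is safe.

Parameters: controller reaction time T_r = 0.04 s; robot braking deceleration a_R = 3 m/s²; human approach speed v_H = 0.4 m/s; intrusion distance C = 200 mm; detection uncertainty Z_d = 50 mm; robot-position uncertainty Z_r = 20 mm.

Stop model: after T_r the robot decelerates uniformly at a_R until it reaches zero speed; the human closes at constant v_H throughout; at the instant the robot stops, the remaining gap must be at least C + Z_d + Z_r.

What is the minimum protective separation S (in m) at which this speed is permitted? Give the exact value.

S_min = 4699/3000 m = 1.5663 m

T_s = v_R/a_R = (23/10)/3 = 0.7667 s
robot covers v_R·T_r = 2.3000·0.0400 = 0.0920 m before braking
robot under decel: 2.3000²/(2·3.0000) = 0.8817 m
human closes 0.4000·0.8067 = 0.3227 m
C+Z_d+Z_r = 0.2000+0.0500+0.0200 = 0.2700 m
S_min ≈ 0.0920+0.8817+0.3227+0.2700  ⇒  S_min = 4699/3000 m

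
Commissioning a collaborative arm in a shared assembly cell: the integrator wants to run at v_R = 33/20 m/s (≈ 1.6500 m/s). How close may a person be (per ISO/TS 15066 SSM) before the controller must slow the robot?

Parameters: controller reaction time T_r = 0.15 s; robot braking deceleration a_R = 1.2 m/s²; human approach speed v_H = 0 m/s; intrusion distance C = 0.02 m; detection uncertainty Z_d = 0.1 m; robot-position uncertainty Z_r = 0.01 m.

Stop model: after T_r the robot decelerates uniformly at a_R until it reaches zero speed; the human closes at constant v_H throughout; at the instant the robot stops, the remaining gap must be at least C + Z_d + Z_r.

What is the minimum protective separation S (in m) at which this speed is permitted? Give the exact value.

S_min = 2419/1600 m = 1.5119 m

T_s = v_R/a_R = (33/20)/(6/5) = 1.3750 s
reaction-phase robot travel = 1.6500·0.1500 = 0.2475 m
robot under decel: 1.6500²/(2·1.2000) = 1.1344 m
human over T_r+T_s: 0.0000·(0.1500+1.3750) = 0.0000 m
C+Z_d+Z_r = 0.0200+0.1000+0.0100 = 0.1300 m
S_min ≈ 0.2475+1.1344+0.0000+0.1300  ⇒  S_min = 2419/1600 m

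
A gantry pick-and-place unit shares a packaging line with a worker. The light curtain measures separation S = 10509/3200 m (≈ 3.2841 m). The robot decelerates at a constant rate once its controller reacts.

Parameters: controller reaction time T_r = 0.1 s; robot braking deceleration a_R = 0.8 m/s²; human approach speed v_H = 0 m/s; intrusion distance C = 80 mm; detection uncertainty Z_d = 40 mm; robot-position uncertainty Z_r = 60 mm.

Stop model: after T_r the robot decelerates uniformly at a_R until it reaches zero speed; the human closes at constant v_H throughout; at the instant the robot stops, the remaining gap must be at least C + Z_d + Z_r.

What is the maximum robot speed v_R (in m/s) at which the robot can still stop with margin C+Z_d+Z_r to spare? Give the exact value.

v_R_max = 43/20 m/s = 2.1500 m/s

at the boundary: (5/8)·v² + (1/10)·v + (-9933/3200) = 0
  disc = (1/10)² − 4·(5/8)·(-9933/3200) = 49729/6400 ; √disc = 223/80
  v_R = (−(1/10) + 223/80) / (2·(5/8)) = 43/20 m/s
check:
T_s = v_R/a_R = (43/20)/(4/5) = 2.6875 s
robot covers v_R·T_r = 2.1500·0.1000 = 0.2150 m before braking
braking distance = 2.1500²/(2·0.8000) = 2.8891 m
person approaches 0.0000·(0.1000+2.6875) = 0.0000 m
residual clearance needed = 0.0800+0.0400+0.0600 = 0.1800 m
sum ≈ 0.2150+2.8891+0.0000+0.1800 ≈ 3.2841 m = S ✓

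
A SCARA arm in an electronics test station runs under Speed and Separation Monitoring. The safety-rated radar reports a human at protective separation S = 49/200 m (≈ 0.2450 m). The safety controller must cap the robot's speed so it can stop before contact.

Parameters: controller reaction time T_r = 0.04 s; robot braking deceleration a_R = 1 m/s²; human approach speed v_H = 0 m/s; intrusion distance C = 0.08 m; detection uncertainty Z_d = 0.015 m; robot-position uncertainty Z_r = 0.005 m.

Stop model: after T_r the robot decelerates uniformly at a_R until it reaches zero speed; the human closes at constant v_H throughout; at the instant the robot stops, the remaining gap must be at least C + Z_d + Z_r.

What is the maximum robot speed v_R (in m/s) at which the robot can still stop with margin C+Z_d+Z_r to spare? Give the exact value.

v_R_max = 1/2 m/s = 0.5000 m/s

at the boundary: (1/2)·v² + (1/25)·v + (-29/200) = 0
  disc = (1/25)² − 4·(1/2)·(-29/200) = 729/2500 ; √disc = 27/50
  v_R = (−(1/25) + 27/50) / (2·(1/2)) = 1/2 m/s
check:
braking lasts T_s = (1/2)/1 = 0.5000 s
robot in T_r: 0.5000·0.0400 = 0.0200 m
robot under decel: 0.5000²/(2·1.0000) = 0.1250 m
human closes 0.0000·0.5400 = 0.0000 m
residual clearance needed = 0.0800+0.0150+0.0050 = 0.1000 m
sum ≈ 0.0200+0.1250+0.0000+0.1000 ≈ 0.2450 m = S ✓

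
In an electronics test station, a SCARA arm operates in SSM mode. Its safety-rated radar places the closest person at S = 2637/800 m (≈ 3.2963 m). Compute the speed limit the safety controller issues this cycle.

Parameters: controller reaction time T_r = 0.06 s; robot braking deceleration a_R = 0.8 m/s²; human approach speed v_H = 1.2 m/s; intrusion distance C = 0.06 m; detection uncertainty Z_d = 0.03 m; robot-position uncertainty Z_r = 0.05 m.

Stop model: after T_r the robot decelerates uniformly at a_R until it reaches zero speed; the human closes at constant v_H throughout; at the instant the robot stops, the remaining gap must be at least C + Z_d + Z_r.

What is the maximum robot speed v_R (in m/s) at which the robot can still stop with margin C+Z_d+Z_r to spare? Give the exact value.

v_R_max = 13/10 m/s = 1.3000 m/s

at the boundary: (5/8)·v² + (39/25)·v + (-12337/4000) = 0
  disc = (39/25)² − 4·(5/8)·(-12337/4000) = 405769/40000 ; √disc = 637/200
  v_R = (−(39/25) + 637/200) / (2·(5/8)) = 13/10 m/s
check:
stop time T_s = (13/10)/(4/5) = 1.6250 s
robot in T_r: 1.3000·0.0600 = 0.0780 m
braking distance = 1.3000²/(2·0.8000) = 1.0562 m
person approaches 1.2000·(0.0600+1.6250) = 2.0220 m
residual clearance needed = 0.0600+0.0300+0.0500 = 0.1400 m
sum ≈ 0.0780+1.0562+2.0220+0.1400 ≈ 3.2963 m = S ✓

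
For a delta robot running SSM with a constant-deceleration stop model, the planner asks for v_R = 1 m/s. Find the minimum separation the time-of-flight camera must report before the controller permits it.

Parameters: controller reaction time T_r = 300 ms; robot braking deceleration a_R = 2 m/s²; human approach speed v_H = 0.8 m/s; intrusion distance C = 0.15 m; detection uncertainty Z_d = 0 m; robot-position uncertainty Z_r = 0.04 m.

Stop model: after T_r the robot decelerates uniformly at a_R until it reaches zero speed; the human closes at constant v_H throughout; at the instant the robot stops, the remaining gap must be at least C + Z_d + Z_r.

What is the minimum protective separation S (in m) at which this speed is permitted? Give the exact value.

S_min = 69/50 m = 1.3800 m

stop time T_s = 1/2 = 0.5000 s
reaction-phase robot travel = 1.0000·0.3000 = 0.3000 m
robot covers 1.0000·0.5000 − ½·2.0000·0.5000² = 0.2500 m while stopping
human closes 0.8000·0.8000 = 0.6400 m
C+Z_d+Z_r = 0.1500+0.0000+0.0400 = 0.1900 m
S_min ≈ 0.3000+0.2500+0.6400+0.1900  ⇒  S_min = 69/50 m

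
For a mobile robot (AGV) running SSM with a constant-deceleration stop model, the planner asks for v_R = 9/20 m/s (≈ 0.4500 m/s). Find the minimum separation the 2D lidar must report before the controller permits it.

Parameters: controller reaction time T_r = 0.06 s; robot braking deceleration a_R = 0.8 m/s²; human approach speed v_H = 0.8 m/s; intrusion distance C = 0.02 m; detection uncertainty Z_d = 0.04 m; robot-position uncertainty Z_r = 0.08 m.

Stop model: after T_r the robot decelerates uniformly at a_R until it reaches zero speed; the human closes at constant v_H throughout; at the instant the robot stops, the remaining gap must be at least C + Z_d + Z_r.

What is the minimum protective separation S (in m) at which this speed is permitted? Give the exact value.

stop time T_s = (9/20)/(4/5) = 0.5625 s
robot in T_r: 0.4500·0.0600 = 0.0270 m
robot under decel: 0.4500²/(2·0.8000) = 0.1266 m
person approaches 0.8000·(0.0600+0.5625) = 0.4980 m
residual clearance needed = 0.0200+0.0400+0.0800 = 0.1400 m
S_min ≈ 0.0270+0.1266+0.4980+0.1400  ⇒  S_min = 2533/3200 m

S_min = 2533/3200 m = 0.7916 m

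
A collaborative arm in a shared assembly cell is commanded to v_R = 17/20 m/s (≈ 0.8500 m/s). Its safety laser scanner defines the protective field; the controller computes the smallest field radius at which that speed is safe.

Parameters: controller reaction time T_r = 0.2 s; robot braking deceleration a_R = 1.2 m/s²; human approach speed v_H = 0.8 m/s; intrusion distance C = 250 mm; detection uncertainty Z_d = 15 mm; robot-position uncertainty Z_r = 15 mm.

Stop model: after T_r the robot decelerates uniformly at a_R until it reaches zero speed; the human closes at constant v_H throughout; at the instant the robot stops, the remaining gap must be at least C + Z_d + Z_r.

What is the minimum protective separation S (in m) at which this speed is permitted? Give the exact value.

S_min = 7093/4800 m = 1.4777 m

T_s = v_R/a_R = (17/20)/(6/5) = 0.7083 s
robot covers v_R·T_r = 0.8500·0.2000 = 0.1700 m before braking
robot covers 0.8500·0.7083 − ½·1.2000·0.7083² = 0.3010 m while stopping
person approaches 0.8000·(0.2000+0.7083) = 0.7267 m
margins: 0.2500+0.0150+0.0150 = 0.2800 m
S_min ≈ 0.1700+0.3010+0.7267+0.2800  ⇒  S_min = 7093/4800 m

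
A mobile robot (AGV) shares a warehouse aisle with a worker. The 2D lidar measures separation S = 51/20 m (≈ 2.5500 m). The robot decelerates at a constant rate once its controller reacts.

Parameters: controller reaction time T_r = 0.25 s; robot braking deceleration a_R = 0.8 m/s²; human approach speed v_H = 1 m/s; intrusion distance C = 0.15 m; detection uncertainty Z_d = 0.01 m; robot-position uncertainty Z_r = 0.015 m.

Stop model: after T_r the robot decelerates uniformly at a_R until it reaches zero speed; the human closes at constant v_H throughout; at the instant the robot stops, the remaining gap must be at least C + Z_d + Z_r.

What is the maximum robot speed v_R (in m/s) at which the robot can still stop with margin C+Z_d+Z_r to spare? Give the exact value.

v_R_max = 1 m/s = 1.0000 m/s

at the boundary: (5/8)·v² + (3/2)·v + (-17/8) = 0
  disc = (3/2)² − 4·(5/8)·(-17/8) = 121/16 ; √disc = 11/4
  v_R = (−(3/2) + 11/4) / (2·(5/8)) = 1 m/s
check:
braking lasts T_s = 1/(4/5) = 1.2500 s
robot in T_r: 1.0000·0.2500 = 0.2500 m
braking distance = 1.0000²/(2·0.8000) = 0.6250 m
human over T_r+T_s: 1.0000·(0.2500+1.2500) = 1.5000 m
residual clearance needed = 0.1500+0.0100+0.0150 = 0.1750 m
sum ≈ 0.2500+0.6250+1.5000+0.1750 ≈ 2.5500 m = S ✓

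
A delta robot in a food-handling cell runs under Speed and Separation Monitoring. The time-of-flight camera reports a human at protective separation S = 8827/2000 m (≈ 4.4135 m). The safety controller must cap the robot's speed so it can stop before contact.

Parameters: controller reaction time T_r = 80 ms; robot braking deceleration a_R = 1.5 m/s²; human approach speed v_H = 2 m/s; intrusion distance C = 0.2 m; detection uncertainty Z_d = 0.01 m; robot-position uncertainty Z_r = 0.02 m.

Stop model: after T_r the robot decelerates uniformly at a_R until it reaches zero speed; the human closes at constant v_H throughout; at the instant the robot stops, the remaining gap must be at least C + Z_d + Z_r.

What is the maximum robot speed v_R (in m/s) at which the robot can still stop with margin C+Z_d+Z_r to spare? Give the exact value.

at the boundary: (1/3)·v² + (106/75)·v + (-8047/2000) = 0
  disc = (106/75)² − 4·(1/3)·(-8047/2000) = 165649/22500 ; √disc = 407/150
  v_R = (−(106/75) + 407/150) / (2·(1/3)) = 39/20 m/s
check:
braking lasts T_s = (39/20)/(3/2) = 1.3000 s
robot covers v_R·T_r = 1.9500·0.0800 = 0.1560 m before braking
robot covers 1.9500·1.3000 − ½·1.5000·1.3000² = 1.2675 m while stopping
human over T_r+T_s: 2.0000·(0.0800+1.3000) = 2.7600 m
margins: 0.2000+0.0100+0.0200 = 0.2300 m
sum ≈ 0.1560+1.2675+2.7600+0.2300 ≈ 4.4135 m = S ✓

v_R_max = 39/20 m/s = 1.9500 m/s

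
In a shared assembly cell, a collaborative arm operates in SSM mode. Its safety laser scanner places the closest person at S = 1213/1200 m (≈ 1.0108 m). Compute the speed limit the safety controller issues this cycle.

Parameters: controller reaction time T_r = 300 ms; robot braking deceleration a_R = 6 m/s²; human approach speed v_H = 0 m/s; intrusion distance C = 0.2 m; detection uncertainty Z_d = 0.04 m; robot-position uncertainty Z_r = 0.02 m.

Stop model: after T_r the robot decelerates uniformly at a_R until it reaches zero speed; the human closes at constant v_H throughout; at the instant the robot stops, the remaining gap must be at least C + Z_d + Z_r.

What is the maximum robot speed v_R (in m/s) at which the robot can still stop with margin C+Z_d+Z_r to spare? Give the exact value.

at the boundary: (1/12)·v² + (3/10)·v + (-901/1200) = 0
  disc = (3/10)² − 4·(1/12)·(-901/1200) = 49/144 ; √disc = 7/12
  v_R = (−(3/10) + 7/12) / (2·(1/12)) = 17/10 m/s
check:
stop time T_s = (17/10)/6 = 0.2833 s
robot covers v_R·T_r = 1.7000·0.3000 = 0.5100 m before braking
robot covers 1.7000·0.2833 − ½·6.0000·0.2833² = 0.2408 m while stopping
human over T_r+T_s: 0.0000·(0.3000+0.2833) = 0.0000 m
residual clearance needed = 0.2000+0.0400+0.0200 = 0.2600 m
sum ≈ 0.5100+0.2408+0.0000+0.2600 ≈ 1.0108 m = S ✓

v_R_max = 17/10 m/s = 1.7000 m/s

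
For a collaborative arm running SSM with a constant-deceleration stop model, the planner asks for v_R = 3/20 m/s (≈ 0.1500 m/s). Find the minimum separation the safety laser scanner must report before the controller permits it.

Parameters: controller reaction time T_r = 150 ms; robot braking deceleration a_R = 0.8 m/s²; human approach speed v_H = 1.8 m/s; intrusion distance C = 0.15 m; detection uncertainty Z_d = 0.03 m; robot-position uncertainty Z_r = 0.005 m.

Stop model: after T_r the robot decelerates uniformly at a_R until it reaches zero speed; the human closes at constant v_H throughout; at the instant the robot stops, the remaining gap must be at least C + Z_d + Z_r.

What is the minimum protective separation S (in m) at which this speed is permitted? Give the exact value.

S_min = 2653/3200 m = 0.8291 m

braking lasts T_s = (3/20)/(4/5) = 0.1875 s
robot in T_r: 0.1500·0.1500 = 0.0225 m
robot covers 0.1500·0.1875 − ½·0.8000·0.1875² = 0.0141 m while stopping
person approaches 1.8000·(0.1500+0.1875) = 0.6075 m
C+Z_d+Z_r = 0.1500+0.0300+0.0050 = 0.1850 m
S_min ≈ 0.0225+0.0141+0.6075+0.1850  ⇒  S_min = 2653/3200 m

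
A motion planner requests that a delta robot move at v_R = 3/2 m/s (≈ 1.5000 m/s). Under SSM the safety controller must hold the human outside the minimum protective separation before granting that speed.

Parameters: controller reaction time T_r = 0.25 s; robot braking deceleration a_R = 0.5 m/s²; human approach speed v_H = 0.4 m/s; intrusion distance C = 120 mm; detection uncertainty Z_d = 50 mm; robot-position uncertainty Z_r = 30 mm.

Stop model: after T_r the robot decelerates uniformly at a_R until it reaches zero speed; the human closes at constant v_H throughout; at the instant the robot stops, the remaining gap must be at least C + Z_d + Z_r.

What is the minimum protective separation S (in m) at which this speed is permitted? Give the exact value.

S_min = 33/8 m = 4.1250 m

braking lasts T_s = (3/2)/(1/2) = 3.0000 s
robot in T_r: 1.5000·0.2500 = 0.3750 m
robot covers 1.5000·3.0000 − ½·0.5000·3.0000² = 2.2500 m while stopping
human closes 0.4000·3.2500 = 1.3000 m
C+Z_d+Z_r = 0.1200+0.0500+0.0300 = 0.2000 m
S_min ≈ 0.3750+2.2500+1.3000+0.2000  ⇒  S_min = 33/8 m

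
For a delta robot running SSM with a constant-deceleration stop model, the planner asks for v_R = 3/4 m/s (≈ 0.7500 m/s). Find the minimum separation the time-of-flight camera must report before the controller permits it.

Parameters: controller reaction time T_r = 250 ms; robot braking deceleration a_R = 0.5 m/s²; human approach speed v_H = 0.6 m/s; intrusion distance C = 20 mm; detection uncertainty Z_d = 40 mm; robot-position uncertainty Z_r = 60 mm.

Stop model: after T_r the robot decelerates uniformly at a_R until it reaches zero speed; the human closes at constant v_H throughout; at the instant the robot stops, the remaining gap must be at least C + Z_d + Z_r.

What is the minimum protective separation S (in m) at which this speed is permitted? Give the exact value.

S_min = 48/25 m = 1.9200 m

braking lasts T_s = (3/4)/(1/2) = 1.5000 s
reaction-phase robot travel = 0.7500·0.2500 = 0.1875 m
braking distance = 0.7500²/(2·0.5000) = 0.5625 m
person approaches 0.6000·(0.2500+1.5000) = 1.0500 m
C+Z_d+Z_r = 0.0200+0.0400+0.0600 = 0.1200 m
S_min ≈ 0.1875+0.5625+1.0500+0.1200  ⇒  S_min = 48/25 m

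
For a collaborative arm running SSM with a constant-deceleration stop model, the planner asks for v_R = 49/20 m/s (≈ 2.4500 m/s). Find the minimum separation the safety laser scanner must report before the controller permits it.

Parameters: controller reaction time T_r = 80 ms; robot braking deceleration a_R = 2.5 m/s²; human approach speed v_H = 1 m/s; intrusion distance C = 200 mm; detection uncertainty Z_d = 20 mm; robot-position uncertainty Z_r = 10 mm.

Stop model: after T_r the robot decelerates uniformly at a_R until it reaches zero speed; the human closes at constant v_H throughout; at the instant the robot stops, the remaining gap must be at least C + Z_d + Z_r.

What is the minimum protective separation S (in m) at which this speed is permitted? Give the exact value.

S_min = 5373/2000 m = 2.6865 m

T_s = v_R/a_R = (49/20)/(5/2) = 0.9800 s
reaction-phase robot travel = 2.4500·0.0800 = 0.1960 m
braking distance = 2.4500²/(2·2.5000) = 1.2005 m
human over T_r+T_s: 1.0000·(0.0800+0.9800) = 1.0600 m
residual clearance needed = 0.2000+0.0200+0.0100 = 0.2300 m
S_min ≈ 0.1960+1.2005+1.0600+0.2300  ⇒  S_min = 5373/2000 m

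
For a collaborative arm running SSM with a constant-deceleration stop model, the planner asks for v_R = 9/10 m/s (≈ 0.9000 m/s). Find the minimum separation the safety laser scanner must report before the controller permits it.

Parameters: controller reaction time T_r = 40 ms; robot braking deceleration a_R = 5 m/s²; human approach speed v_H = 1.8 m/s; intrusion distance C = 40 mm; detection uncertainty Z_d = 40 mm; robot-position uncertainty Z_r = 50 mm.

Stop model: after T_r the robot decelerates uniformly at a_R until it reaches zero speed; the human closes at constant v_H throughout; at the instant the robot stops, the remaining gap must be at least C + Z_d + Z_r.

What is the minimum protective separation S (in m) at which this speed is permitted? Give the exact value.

S_min = 643/1000 m = 0.6430 m

stop time T_s = (9/10)/5 = 0.1800 s
reaction-phase robot travel = 0.9000·0.0400 = 0.0360 m
braking distance = 0.9000²/(2·5.0000) = 0.0810 m
human closes 1.8000·0.2200 = 0.3960 m
residual clearance needed = 0.0400+0.0400+0.0500 = 0.1300 m
S_min ≈ 0.0360+0.0810+0.3960+0.1300  ⇒  S_min = 643/1000 m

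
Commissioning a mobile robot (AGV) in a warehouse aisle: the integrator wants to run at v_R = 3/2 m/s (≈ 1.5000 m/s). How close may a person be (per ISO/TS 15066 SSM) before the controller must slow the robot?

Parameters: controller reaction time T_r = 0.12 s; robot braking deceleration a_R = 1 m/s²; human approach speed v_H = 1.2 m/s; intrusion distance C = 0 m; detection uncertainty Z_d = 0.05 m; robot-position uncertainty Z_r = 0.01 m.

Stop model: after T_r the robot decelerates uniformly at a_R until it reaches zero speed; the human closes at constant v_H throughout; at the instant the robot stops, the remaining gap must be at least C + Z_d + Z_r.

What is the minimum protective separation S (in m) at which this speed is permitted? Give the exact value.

stop time T_s = (3/2)/1 = 1.5000 s
robot in T_r: 1.5000·0.1200 = 0.1800 m
robot under decel: 1.5000²/(2·1.0000) = 1.1250 m
human closes 1.2000·1.6200 = 1.9440 m
margins: 0.0000+0.0500+0.0100 = 0.0600 m
S_min ≈ 0.1800+1.1250+1.9440+0.0600  ⇒  S_min = 3309/1000 m

S_min = 3309/1000 m = 3.3090 m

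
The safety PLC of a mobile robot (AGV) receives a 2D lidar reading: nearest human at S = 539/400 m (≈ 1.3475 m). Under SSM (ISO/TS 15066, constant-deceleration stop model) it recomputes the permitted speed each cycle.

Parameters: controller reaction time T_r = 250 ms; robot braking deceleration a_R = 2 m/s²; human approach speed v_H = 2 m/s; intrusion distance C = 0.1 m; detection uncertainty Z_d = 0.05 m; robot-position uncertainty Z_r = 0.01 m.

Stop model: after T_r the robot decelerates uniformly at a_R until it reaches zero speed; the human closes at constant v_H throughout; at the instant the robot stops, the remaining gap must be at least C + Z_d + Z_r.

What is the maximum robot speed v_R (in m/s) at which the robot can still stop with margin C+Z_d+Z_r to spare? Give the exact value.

at the boundary: (1/4)·v² + (5/4)·v + (-11/16) = 0
  disc = (5/4)² − 4·(1/4)·(-11/16) = 9/4 ; √disc = 3/2
  v_R = (−(5/4) + 3/2) / (2·(1/4)) = 1/2 m/s
check:
T_s = v_R/a_R = (1/2)/2 = 0.2500 s
reaction-phase robot travel = 0.5000·0.2500 = 0.1250 m
robot under decel: 0.5000²/(2·2.0000) = 0.0625 m
human over T_r+T_s: 2.0000·(0.2500+0.2500) = 1.0000 m
C+Z_d+Z_r = 0.1000+0.0500+0.0100 = 0.1600 m
sum ≈ 0.1250+0.0625+1.0000+0.1600 ≈ 1.3475 m = S ✓

v_R_max = 1/2 m/s = 0.5000 m/s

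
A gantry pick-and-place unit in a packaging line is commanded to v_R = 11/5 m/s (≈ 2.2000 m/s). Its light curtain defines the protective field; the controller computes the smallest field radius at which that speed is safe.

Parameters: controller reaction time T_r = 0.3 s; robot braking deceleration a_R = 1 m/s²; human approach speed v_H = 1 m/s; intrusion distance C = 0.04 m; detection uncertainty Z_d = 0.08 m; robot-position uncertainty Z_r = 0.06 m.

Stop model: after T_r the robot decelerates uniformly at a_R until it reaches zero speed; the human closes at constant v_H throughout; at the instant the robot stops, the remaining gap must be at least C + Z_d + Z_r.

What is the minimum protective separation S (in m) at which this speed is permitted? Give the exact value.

T_s = v_R/a_R = (11/5)/1 = 2.2000 s
robot covers v_R·T_r = 2.2000·0.3000 = 0.6600 m before braking
braking distance = 2.2000²/(2·1.0000) = 2.4200 m
human closes 1.0000·2.5000 = 2.5000 m
C+Z_d+Z_r = 0.0400+0.0800+0.0600 = 0.1800 m
S_min ≈ 0.6600+2.4200+2.5000+0.1800  ⇒  S_min = 144/25 m

S_min = 144/25 m = 5.7600 m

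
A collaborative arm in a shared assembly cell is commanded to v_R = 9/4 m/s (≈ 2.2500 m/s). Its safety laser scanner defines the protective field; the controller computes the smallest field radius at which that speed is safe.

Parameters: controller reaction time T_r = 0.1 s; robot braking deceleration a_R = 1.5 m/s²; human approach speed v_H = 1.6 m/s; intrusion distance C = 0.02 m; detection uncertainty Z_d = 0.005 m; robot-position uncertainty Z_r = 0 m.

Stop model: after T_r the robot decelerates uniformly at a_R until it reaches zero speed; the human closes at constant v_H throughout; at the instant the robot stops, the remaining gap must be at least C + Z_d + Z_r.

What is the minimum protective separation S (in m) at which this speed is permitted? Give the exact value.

S_min = 1799/400 m = 4.4975 m

stop time T_s = (9/4)/(3/2) = 1.5000 s
robot covers v_R·T_r = 2.2500·0.1000 = 0.2250 m before braking
robot under decel: 2.2500²/(2·1.5000) = 1.6875 m
human over T_r+T_s: 1.6000·(0.1000+1.5000) = 2.5600 m
margins: 0.0200+0.0050+0.0000 = 0.0250 m
S_min ≈ 0.2250+1.6875+2.5600+0.0250  ⇒  S_min = 1799/400 m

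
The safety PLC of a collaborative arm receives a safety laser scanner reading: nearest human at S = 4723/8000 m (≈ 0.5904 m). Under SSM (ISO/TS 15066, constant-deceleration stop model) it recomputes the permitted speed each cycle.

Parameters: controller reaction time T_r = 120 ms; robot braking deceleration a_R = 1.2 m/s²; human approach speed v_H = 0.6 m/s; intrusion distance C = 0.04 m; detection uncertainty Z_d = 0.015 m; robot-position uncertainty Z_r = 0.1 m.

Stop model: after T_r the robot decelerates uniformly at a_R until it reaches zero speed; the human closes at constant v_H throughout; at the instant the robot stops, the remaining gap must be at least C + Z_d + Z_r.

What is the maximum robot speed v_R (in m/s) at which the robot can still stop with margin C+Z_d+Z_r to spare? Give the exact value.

v_R_max = 9/20 m/s = 0.4500 m/s

at the boundary: (5/12)·v² + (31/50)·v + (-2907/8000) = 0
  disc = (31/50)² − 4·(5/12)·(-2907/8000) = 39601/40000 ; √disc = 199/200
  v_R = (−(31/50) + 199/200) / (2·(5/12)) = 9/20 m/s
check:
stop time T_s = (9/20)/(6/5) = 0.3750 s
reaction-phase robot travel = 0.4500·0.1200 = 0.0540 m
braking distance = 0.4500²/(2·1.2000) = 0.0844 m
human over T_r+T_s: 0.6000·(0.1200+0.3750) = 0.2970 m
C+Z_d+Z_r = 0.0400+0.0150+0.1000 = 0.1550 m
sum ≈ 0.0540+0.0844+0.2970+0.1550 ≈ 0.5904 m = S ✓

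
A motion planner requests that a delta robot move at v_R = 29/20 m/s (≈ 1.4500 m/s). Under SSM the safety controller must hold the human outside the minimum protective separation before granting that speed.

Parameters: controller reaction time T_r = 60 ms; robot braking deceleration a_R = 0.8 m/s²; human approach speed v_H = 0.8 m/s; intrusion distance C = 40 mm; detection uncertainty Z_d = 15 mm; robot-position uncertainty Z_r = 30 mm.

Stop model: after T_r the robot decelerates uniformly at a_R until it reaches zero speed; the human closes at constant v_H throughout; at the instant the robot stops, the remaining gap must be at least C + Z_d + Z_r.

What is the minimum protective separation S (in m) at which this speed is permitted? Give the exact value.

S_min = 9549/3200 m = 2.9841 m

braking lasts T_s = (29/20)/(4/5) = 1.8125 s
robot covers v_R·T_r = 1.4500·0.0600 = 0.0870 m before braking
robot under decel: 1.4500²/(2·0.8000) = 1.3141 m
person approaches 0.8000·(0.0600+1.8125) = 1.4980 m
C+Z_d+Z_r = 0.0400+0.0150+0.0300 = 0.0850 m
S_min ≈ 0.0870+1.3141+1.4980+0.0850  ⇒  S_min = 9549/3200 m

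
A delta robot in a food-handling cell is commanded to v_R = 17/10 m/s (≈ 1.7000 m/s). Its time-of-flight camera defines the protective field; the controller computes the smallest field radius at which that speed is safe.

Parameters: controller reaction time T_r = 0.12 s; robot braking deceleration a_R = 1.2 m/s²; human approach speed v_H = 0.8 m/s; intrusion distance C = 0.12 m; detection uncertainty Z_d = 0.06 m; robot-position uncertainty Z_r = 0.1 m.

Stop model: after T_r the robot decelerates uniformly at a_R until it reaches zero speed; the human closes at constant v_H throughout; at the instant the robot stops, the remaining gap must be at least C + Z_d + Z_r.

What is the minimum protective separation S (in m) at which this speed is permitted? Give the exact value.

S_min = 1167/400 m = 2.9175 m

T_s = v_R/a_R = (17/10)/(6/5) = 1.4167 s
robot in T_r: 1.7000·0.1200 = 0.2040 m
braking distance = 1.7000²/(2·1.2000) = 1.2042 m
person approaches 0.8000·(0.1200+1.4167) = 1.2293 m
margins: 0.1200+0.0600+0.1000 = 0.2800 m
S_min ≈ 0.2040+1.2042+1.2293+0.2800  ⇒  S_min = 1167/400 m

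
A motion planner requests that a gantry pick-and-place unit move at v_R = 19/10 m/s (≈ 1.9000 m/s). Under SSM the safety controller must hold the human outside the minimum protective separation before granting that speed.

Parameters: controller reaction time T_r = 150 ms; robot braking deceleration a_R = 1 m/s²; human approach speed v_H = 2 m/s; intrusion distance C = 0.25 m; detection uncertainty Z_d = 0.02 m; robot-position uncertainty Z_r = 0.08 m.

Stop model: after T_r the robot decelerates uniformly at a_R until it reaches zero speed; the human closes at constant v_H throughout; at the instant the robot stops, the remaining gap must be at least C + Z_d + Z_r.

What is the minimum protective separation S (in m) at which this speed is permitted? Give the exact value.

braking lasts T_s = (19/10)/1 = 1.9000 s
robot in T_r: 1.9000·0.1500 = 0.2850 m
robot covers 1.9000·1.9000 − ½·1.0000·1.9000² = 1.8050 m while stopping
human over T_r+T_s: 2.0000·(0.1500+1.9000) = 4.1000 m
margins: 0.2500+0.0200+0.0800 = 0.3500 m
S_min ≈ 0.2850+1.8050+4.1000+0.3500  ⇒  S_min = 327/50 m

S_min = 327/50 m = 6.5400 m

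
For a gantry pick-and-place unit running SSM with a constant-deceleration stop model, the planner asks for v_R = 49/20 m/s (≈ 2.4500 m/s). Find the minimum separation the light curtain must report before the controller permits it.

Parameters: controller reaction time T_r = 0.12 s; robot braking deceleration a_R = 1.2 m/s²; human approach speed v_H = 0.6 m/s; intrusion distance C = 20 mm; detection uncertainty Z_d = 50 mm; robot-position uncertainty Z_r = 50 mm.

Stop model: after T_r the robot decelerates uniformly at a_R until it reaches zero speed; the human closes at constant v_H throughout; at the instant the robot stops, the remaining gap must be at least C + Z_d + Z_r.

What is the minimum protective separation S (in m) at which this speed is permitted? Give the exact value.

S_min = 101089/24000 m = 4.2120 m

braking lasts T_s = (49/20)/(6/5) = 2.0417 s
robot in T_r: 2.4500·0.1200 = 0.2940 m
robot covers 2.4500·2.0417 − ½·1.2000·2.0417² = 2.5010 m while stopping
human over T_r+T_s: 0.6000·(0.1200+2.0417) = 1.2970 m
residual clearance needed = 0.0200+0.0500+0.0500 = 0.1200 m
S_min ≈ 0.2940+2.5010+1.2970+0.1200  ⇒  S_min = 101089/24000 m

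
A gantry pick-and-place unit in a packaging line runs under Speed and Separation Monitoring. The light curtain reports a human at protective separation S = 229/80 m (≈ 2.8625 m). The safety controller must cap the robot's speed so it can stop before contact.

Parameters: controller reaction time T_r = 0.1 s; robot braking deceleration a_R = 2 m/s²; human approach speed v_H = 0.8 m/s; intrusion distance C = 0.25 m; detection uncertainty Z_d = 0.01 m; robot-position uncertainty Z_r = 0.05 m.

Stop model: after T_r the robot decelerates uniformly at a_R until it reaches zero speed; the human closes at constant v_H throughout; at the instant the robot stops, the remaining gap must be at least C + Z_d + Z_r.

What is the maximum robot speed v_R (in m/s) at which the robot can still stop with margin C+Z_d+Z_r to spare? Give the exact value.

at the boundary: (1/4)·v² + (1/2)·v + (-989/400) = 0
  disc = (1/2)² − 4·(1/4)·(-989/400) = 1089/400 ; √disc = 33/20
  v_R = (−(1/2) + 33/20) / (2·(1/4)) = 23/10 m/s
check:
T_s = v_R/a_R = (23/10)/2 = 1.1500 s
reaction-phase robot travel = 2.3000·0.1000 = 0.2300 m
robot under decel: 2.3000²/(2·2.0000) = 1.3225 m
person approaches 0.8000·(0.1000+1.1500) = 1.0000 m
C+Z_d+Z_r = 0.2500+0.0100+0.0500 = 0.3100 m
sum ≈ 0.2300+1.3225+1.0000+0.3100 ≈ 2.8625 m = S ✓

v_R_max = 23/10 m/s = 2.3000 m/s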